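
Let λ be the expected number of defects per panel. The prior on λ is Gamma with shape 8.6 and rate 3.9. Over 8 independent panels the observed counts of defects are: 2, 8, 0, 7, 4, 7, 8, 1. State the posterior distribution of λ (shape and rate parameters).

Posterior: Gamma(shape=45.6, rate=11.9)

The Poisson likelihood adds the total count to the shape and the number of exposure periods to the rate. Here ∑xᵢ = 37 and n = 8, so shape 8.6→45.6 and rate 3.9→11.9.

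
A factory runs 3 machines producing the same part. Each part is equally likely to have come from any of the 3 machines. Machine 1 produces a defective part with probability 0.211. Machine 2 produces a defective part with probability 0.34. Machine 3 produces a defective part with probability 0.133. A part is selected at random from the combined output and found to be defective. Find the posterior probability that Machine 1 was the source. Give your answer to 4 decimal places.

Posterior probability ≈ 0.3085

Tabulate prior·likelihood by source: [1] prior 0.333333, lik 0.211, product 0.07033; [2] prior 0.333333, lik 0.34, product 0.1133; [3] prior 0.333333, lik 0.133, product 0.04433.
Normalizing constant = 0.22800; the posterior for Machine 1 is its product over the sum, 0.07033/0.22800 = 0.3085.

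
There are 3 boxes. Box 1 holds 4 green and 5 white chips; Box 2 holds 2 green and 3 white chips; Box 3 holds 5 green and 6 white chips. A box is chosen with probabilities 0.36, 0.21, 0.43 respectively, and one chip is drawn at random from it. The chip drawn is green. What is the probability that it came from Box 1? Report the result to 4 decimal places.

Posterior probability ≈ 0.3641

Tabulate prior·likelihood by source: [1] prior 0.36, lik 0.4444, product 0.1600; [2] prior 0.21, lik 0.4, product 0.08400; [3] prior 0.43, lik 0.4545, product 0.1955.
Normalizing constant = 0.43945; the posterior for Box 1 is its product over the sum, 0.1600/0.43945 = 0.3641.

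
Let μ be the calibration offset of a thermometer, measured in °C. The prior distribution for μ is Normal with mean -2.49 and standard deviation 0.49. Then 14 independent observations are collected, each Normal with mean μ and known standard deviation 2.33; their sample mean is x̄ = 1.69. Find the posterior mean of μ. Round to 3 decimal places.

With known σ, the Normal prior is conjugate. Weight on the data is w = (n/σ²)/(n/σ² + 1/τ₀²) = 2.57879/(2.57879+4.16493) = 0.38240.
Posterior mean = w·x̄ + (1−w)·μ₀ = 0.38240·1.69 + 0.61760·-2.49 = -0.892.

Posterior mean ≈ -0.892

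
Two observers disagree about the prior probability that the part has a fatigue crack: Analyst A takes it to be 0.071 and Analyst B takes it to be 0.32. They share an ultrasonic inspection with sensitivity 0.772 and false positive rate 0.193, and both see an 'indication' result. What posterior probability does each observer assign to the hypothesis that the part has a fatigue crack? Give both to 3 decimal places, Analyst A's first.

Analyst A: 0.234; Analyst B: 0.653

P('+'|H) = 0.772, P('+'|¬H) = 0.193.
Analyst A: numerator 0.772·0.071 = 0.054812; evidence = 0.054812+0.193·0.929 = 0.23411; posterior = 0.234.
Analyst B: numerator 0.772·0.32 = 0.24704; evidence = 0.24704+0.193·0.68 = 0.37828; posterior = 0.653.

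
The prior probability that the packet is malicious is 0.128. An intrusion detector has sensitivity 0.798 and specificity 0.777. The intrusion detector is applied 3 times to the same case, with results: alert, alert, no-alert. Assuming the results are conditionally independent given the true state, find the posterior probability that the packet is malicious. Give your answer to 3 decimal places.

Posterior P(H) ≈ 0.328

With H the event that the packet is malicious, the joint likelihood of the observed sequence is P(data|H) = 0.798·0.798·0.202 = 0.12863 and P(data|¬H) = 0.223·0.223·0.777 = 0.038639.
Bayes: P(H|data) = 0.128·0.12863 / (0.128·0.12863 + 0.872·0.038639) = 0.016465/0.050159 = 0.3283.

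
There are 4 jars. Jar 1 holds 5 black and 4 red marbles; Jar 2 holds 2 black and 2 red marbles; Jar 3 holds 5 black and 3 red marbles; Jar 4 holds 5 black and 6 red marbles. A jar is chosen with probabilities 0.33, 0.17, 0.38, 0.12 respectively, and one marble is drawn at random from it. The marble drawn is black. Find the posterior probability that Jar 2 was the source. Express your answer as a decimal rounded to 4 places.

Posterior probability ≈ 0.1517

Tabulate prior·likelihood by source: [1] prior 0.33, lik 0.5556, product 0.1833; [2] prior 0.17, lik 0.5, product 0.08500; [3] prior 0.38, lik 0.625, product 0.2375; [4] prior 0.12, lik 0.4545, product 0.05455.
Normalizing constant = 0.56038; the posterior for Jar 2 is its product over the sum, 0.08500/0.56038 = 0.1517.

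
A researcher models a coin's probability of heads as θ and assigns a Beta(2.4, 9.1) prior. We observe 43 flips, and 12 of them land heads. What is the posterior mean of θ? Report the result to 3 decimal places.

Posterior mean ≈ 0.264

The binomial likelihood is conjugate to the Beta prior: with 12 successes and 31 failures, the posterior is Beta(2.4+12, 9.1+31) = Beta(14.4, 40.1).
Posterior mean = α/(α+β) = 14.4/54.5 = 0.264.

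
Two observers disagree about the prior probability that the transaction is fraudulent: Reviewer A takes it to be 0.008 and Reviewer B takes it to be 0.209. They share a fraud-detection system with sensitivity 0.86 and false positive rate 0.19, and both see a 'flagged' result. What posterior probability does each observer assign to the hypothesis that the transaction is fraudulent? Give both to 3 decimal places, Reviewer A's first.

P('+'|H) = 0.86, P('+'|¬H) = 0.19.
Reviewer A: numerator 0.86·0.008 = 0.0068800; evidence = 0.0068800+0.19·0.992 = 0.19536; posterior = 0.035.
Reviewer B: numerator 0.86·0.209 = 0.17974; evidence = 0.17974+0.19·0.791 = 0.33003; posterior = 0.545.

Reviewer A: 0.035; Reviewer B: 0.545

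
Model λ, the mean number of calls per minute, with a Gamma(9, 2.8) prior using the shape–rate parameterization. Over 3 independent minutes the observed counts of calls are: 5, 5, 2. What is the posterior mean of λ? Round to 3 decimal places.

The Poisson likelihood adds the total count to the shape and the number of exposure periods to the rate. Here ∑xᵢ = 12 and n = 3, so shape 9→21 and rate 2.8→5.8.
E[λ | data] = 21/5.8 = 3.621.

Posterior mean ≈ 3.621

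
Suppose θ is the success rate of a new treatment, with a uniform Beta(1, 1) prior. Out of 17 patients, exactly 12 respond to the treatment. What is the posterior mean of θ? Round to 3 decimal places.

The binomial likelihood is conjugate to the Beta prior: with 12 successes and 5 failures, the posterior is Beta(1+12, 1+5) = Beta(13, 6).
Posterior mean = α/(α+β) = 13/19 = 0.684.

Posterior mean ≈ 0.684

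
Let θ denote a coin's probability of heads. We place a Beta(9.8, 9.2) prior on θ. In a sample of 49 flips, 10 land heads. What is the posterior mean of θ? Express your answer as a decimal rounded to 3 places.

Posterior mean ≈ 0.291

The binomial likelihood is conjugate to the Beta prior: with 10 successes and 39 failures, the posterior is Beta(9.8+10, 9.2+39) = Beta(19.8, 48.2).
Posterior mean = α/(α+β) = 19.8/68 = 0.291.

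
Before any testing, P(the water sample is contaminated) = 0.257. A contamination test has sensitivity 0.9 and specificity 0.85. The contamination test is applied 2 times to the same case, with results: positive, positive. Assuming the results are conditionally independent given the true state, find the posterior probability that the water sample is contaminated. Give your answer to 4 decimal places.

Posterior P(H) ≈ 0.9257

Let H be the event that the water sample is contaminated; start with P(H) = 0.257. P('positive'|H) = 0.9, P('positive'|¬H) = 0.15.
Update on result 1 ('positive'): P(H) ← 0.9·0.2570 / (0.9·0.2570 + 0.15·0.7430) = 0.23130/0.34275 = 0.6748.
Update on result 2 ('positive'): P(H) ← 0.9·0.6748 / (0.9·0.6748 + 0.15·0.3252) = 0.60735/0.65613 = 0.9257.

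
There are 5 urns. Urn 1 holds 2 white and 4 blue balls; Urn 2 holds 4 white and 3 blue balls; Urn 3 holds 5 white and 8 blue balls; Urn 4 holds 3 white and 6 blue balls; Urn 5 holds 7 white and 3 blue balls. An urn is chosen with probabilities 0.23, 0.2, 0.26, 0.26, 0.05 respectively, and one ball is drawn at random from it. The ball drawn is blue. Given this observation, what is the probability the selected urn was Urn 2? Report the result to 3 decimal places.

Tabulate prior·likelihood by source: [1] prior 0.23, lik 0.6667, product 0.1533; [2] prior 0.2, lik 0.4286, product 0.08571; [3] prior 0.26, lik 0.6154, product 0.1600; [4] prior 0.26, lik 0.6667, product 0.1733; [5] prior 0.05, lik 0.3, product 0.01500.
Normalizing constant = 0.58738; the posterior for Urn 2 is its product over the sum, 0.08571/0.58738 = 0.146.

Posterior probability ≈ 0.146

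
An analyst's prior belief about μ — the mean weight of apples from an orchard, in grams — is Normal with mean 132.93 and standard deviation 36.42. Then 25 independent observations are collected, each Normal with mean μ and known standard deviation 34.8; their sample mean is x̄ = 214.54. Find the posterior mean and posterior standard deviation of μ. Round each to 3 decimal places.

Posterior mean ≈ 211.665; posterior SD ≈ 6.836

Prior precision 1/τ₀² = 1/36.42² = 0.00075391; data precision n/σ² = 25/34.8² = 0.0206434.
Posterior precision = 0.00075391 + 0.0206434 = 0.0213973, giving posterior SD = 1/√0.0213973 = 6.836.
Posterior mean = (0.00075391·132.93 + 0.0206434·214.54) / 0.0213973 = 211.665.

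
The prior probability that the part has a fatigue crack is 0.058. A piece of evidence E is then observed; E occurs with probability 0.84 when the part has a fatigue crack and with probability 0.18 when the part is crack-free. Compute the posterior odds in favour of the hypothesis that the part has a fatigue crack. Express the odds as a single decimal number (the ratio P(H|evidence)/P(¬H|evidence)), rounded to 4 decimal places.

Prior odds = 0.058/(1−0.058) = 0.061571. In log-odds, ln(0.061571) = -2.7876.
Add log likelihood ratio: ln(4.6667) = 1.5404.
Posterior log-odds = -1.2471, so posterior odds = exp(-1.2471) = 0.28733.

Posterior odds ≈ 0.2873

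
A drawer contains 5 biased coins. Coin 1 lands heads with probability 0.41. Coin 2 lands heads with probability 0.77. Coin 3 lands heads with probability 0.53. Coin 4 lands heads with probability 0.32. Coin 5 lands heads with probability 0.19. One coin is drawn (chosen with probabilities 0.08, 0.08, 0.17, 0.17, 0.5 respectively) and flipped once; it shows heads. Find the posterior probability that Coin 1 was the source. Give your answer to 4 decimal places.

Posterior probability ≈ 0.0982

Tabulate prior·likelihood by source: [1] prior 0.08, lik 0.41, product 0.03280; [2] prior 0.08, lik 0.77, product 0.06160; [3] prior 0.17, lik 0.53, product 0.09010; [4] prior 0.17, lik 0.32, product 0.05440; [5] prior 0.5, lik 0.19, product 0.09500.
Normalizing constant = 0.33390; the posterior for Coin 1 is its product over the sum, 0.03280/0.33390 = 0.0982.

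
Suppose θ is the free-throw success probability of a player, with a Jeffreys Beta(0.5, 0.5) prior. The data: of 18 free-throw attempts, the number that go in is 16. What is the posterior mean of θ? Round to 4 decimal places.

The binomial likelihood is conjugate to the Beta prior: with 16 successes and 2 failures, the posterior is Beta(0.5+16, 0.5+2) = Beta(16.5, 2.5).
E[θ | data] = 16.5/(16.5+2.5) = 0.8684.

Posterior mean ≈ 0.8684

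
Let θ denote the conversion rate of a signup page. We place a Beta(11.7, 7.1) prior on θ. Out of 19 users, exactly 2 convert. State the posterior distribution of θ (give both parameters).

Observing 2 successes and 17 failures updates Beta(11.7, 7.1) by adding the success and failure counts to the two shape parameters: α = 11.7+2 = 13.7, β = 7.1+17 = 24.1.

Posterior: Beta(13.7, 24.1)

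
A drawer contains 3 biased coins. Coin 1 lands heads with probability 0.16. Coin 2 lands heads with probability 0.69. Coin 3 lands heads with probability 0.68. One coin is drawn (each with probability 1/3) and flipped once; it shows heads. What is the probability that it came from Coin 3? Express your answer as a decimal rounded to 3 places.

Posterior probability ≈ 0.444

P(heads|C1) = 0.16; P(heads|C2) = 0.69; P(heads|C3) = 0.68.
Prior × likelihood for each source: 0.333333·0.16=0.05333, 0.333333·0.69=0.2300, 0.333333·0.68=0.2267. Summing gives P(heads) = 0.51000.
P(Coin 3 | heads) = 0.2267 / 0.51000 = 0.444.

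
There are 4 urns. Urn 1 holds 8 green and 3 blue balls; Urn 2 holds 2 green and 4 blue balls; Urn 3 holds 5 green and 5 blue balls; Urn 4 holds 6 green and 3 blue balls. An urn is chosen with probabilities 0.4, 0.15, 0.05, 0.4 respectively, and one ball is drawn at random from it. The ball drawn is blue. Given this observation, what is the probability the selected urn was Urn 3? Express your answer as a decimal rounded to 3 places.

Posterior probability ≈ 0.068

Tabulate prior·likelihood by source: [1] prior 0.4, lik 0.2727, product 0.1091; [2] prior 0.15, lik 0.6667, product 0.1000; [3] prior 0.05, lik 0.5, product 0.02500; [4] prior 0.4, lik 0.3333, product 0.1333.
Normalizing constant = 0.36742; the posterior for Urn 3 is its product over the sum, 0.02500/0.36742 = 0.068.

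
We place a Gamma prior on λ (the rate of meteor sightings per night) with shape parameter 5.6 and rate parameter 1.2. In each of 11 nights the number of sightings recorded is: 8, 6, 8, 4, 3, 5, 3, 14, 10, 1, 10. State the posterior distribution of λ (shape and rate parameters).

Total count ∑xᵢ = 72 over n = 11 nights.
Gamma is conjugate to the Poisson likelihood: posterior is Gamma(shape = 5.6+72 = 77.6, rate = 1.2+11 = 12.2).

Posterior: Gamma(shape=77.6, rate=12.2)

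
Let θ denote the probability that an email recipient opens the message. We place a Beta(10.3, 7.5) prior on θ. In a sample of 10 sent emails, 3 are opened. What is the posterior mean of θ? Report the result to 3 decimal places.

Posterior mean ≈ 0.478

The binomial likelihood is conjugate to the Beta prior: with 3 successes and 7 failures, the posterior is Beta(10.3+3, 7.5+7) = Beta(13.3, 14.5).
Posterior mean = α/(α+β) = 13.3/27.8 = 0.478.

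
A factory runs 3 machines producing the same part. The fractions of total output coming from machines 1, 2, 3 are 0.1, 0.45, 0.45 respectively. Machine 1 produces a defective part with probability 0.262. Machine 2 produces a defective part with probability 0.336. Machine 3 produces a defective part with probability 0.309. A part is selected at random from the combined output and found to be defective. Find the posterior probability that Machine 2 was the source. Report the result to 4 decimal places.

Posterior probability ≈ 0.4778

P(defective|M1) = 0.262; P(defective|M2) = 0.336; P(defective|M3) = 0.309.
Prior × likelihood for each source: 0.1·0.262=0.02620, 0.45·0.336=0.1512, 0.45·0.309=0.1391. Summing gives P(defective) = 0.31645.
P(Machine 2 | defective) = 0.1512 / 0.31645 = 0.4778.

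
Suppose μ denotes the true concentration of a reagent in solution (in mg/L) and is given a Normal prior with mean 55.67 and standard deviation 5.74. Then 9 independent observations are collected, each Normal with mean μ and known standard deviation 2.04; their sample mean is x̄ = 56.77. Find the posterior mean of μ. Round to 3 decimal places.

Posterior mean ≈ 56.755

With known σ, the Normal prior is conjugate. Weight on the data is w = (n/σ²)/(n/σ² + 1/τ₀²) = 2.16263/(2.16263+0.0303512) = 0.98616.
Posterior mean = w·x̄ + (1−w)·μ₀ = 0.98616·56.77 + 0.013840·55.67 = 56.755.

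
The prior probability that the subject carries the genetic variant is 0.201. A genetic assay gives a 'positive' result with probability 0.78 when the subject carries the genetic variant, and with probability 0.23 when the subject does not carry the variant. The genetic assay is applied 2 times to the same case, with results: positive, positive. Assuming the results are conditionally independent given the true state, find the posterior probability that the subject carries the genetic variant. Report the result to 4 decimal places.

With H the event that the subject carries the genetic variant, the joint likelihood of the observed sequence is P(data|H) = 0.78·0.78 = 0.60840 and P(data|¬H) = 0.23·0.23 = 0.052900.
Bayes: P(H|data) = 0.201·0.60840 / (0.201·0.60840 + 0.799·0.052900) = 0.12229/0.16456 = 0.7431.

Posterior P(H) ≈ 0.7431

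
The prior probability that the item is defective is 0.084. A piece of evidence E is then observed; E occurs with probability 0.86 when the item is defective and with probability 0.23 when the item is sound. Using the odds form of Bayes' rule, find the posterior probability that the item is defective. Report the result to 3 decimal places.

Posterior probability ≈ 0.255

Prior odds = 0.084/(1−0.084) = 0.091703. In log-odds, ln(0.091703) = -2.3892.
Add log likelihood ratio: ln(3.7391) = 1.3189.
Posterior log-odds = -1.0703, so posterior odds = exp(-1.0703) = 0.34289. Converting, P(H|E) = 0.34289/1.3429 = 0.255.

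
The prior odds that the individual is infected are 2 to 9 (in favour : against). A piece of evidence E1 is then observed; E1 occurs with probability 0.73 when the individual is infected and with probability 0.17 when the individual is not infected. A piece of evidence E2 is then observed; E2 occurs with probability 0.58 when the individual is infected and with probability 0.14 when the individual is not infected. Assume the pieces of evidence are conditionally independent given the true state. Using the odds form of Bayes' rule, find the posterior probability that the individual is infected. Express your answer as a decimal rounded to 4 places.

Posterior probability ≈ 0.7981

Prior odds = 2/9 = 0.22222.
Likelihood ratio for E1 = 0.73/0.17 = 4.2941.
Likelihood ratio for E2 = 0.58/0.14 = 4.1429.
Posterior odds = prior odds × LR₁ × LR₂ = 3.9533.
Posterior probability = odds/(1+odds) = 3.9533/4.9533 = 0.7981.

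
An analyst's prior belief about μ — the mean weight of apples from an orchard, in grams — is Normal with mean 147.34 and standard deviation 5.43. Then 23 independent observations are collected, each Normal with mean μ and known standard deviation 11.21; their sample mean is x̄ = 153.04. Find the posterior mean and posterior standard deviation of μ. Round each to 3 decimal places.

With known σ, the Normal prior is conjugate. Weight on the data is w = (n/σ²)/(n/σ² + 1/τ₀²) = 0.183028/(0.183028+0.0339157) = 0.84367.
Posterior mean = w·x̄ + (1−w)·μ₀ = 0.84367·153.04 + 0.15633·147.34 = 152.149. Posterior variance = 1/(0.183028+0.0339157) = 4.60950, so SD = 2.147.

Posterior mean ≈ 152.149; posterior SD ≈ 2.147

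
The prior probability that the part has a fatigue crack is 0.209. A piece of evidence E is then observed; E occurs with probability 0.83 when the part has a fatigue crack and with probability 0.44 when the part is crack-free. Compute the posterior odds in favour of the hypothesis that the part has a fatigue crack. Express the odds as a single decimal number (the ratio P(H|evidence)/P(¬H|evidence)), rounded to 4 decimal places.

Posterior odds ≈ 0.4984

Prior odds = 0.209/(1−0.209) = 0.26422.
Likelihood ratio for E = 0.83/0.44 = 1.8864.
Posterior odds = prior odds × LR = 0.49842.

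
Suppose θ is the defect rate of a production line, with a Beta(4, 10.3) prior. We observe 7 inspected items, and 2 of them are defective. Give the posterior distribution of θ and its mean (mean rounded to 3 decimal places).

Posterior: Beta(6, 15.3); mean ≈ 0.282

The binomial likelihood is conjugate to the Beta prior: with 2 successes and 5 failures, the posterior is Beta(4+2, 10.3+5) = Beta(6, 15.3).
Posterior mean = α/(α+β) = 6/21.3 = 0.282.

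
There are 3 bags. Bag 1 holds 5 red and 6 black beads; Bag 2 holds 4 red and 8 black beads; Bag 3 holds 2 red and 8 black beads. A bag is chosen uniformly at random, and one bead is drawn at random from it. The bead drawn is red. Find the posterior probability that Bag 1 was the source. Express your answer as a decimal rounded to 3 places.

Posterior probability ≈ 0.460

P(red|Bag 1) = 0.4545; P(red|Bag 2) = 0.3333; P(red|Bag 3) = 0.2.
Prior × likelihood for each source: 0.333333·0.4545=0.1515, 0.333333·0.3333=0.1111, 0.333333·0.2=0.06667. Summing gives P(red) = 0.32929.
P(Bag 1 | red) = 0.1515 / 0.32929 = 0.460.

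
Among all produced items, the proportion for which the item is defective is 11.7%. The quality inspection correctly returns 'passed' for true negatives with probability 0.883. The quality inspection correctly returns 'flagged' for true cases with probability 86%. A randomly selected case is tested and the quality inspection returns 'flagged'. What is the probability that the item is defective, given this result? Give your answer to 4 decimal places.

Let H be the event that the item is defective. P(H) = 0.117, so P(¬H) = 0.883. With E the 'flagged' result, P(E|H) = 0.86 and P(E|¬H) = 0.117.
P(E) = 0.86·0.117 + 0.117·0.883 = 0.10062 + 0.10331 = 0.20393.
By Bayes' theorem, P(H|E) = 0.10062 / 0.20393 = 0.4934.

P(H | E) ≈ 0.4934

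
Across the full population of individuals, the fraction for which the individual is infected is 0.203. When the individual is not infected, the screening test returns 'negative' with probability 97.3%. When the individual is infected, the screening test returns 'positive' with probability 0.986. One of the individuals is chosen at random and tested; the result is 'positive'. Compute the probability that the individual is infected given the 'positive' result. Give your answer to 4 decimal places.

Let H be the event that the individual is infected. P(H) = 0.203, so P(¬H) = 0.797. With E the 'positive' result, P(E|H) = 0.986 and P(E|¬H) = 0.027.
P(E) = 0.986·0.203 + 0.027·0.797 = 0.20016 + 0.021519 = 0.22168.
By Bayes' theorem, P(H|E) = 0.20016 / 0.22168 = 0.9029.

P(H | E) ≈ 0.9029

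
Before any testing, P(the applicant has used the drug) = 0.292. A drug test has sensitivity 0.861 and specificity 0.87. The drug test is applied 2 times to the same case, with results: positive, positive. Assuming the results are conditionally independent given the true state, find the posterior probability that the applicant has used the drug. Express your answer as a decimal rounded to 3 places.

Posterior P(H) ≈ 0.948

With H the event that the applicant has used the drug, the joint likelihood of the observed sequence is P(data|H) = 0.861·0.861 = 0.74132 and P(data|¬H) = 0.13·0.13 = 0.016900.
Bayes: P(H|data) = 0.292·0.74132 / (0.292·0.74132 + 0.708·0.016900) = 0.21647/0.22843 = 0.9476.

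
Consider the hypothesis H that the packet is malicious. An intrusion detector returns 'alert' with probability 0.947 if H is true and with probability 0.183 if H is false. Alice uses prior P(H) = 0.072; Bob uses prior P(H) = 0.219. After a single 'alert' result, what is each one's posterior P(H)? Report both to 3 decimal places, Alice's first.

The likelihood ratio for an 'alert' result is 0.947/0.183 = 5.1749.
Alice: prior odds 0.072/0.928 = 0.077586; posterior odds 0.40150; posterior probability 0.286.
Bob: prior odds 0.219/0.781 = 0.28041; posterior odds 1.4511; posterior probability 0.592.

Alice: 0.286; Bob: 0.592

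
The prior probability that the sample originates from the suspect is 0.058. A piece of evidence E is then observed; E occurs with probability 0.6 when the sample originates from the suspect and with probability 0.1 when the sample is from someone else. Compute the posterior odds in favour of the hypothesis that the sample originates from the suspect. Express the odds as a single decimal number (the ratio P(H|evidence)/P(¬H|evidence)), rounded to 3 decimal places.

Posterior odds ≈ 0.369

Prior odds = 0.058/(1−0.058) = 0.061571. In log-odds, ln(0.061571) = -2.7876.
Add log likelihood ratio: ln(6.0000) = 1.7918.
Posterior log-odds = -0.99580, so posterior odds = exp(-0.99580) = 0.36943.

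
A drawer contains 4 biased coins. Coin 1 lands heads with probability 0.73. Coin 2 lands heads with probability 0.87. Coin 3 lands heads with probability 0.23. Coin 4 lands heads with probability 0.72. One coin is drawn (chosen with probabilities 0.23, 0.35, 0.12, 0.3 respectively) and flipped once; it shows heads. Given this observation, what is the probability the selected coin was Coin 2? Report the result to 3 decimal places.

P(heads|C1) = 0.73; P(heads|C2) = 0.87; P(heads|C3) = 0.23; P(heads|C4) = 0.72.
Prior × likelihood for each source: 0.23·0.73=0.1679, 0.35·0.87=0.3045, 0.12·0.23=0.02760, 0.3·0.72=0.2160. Summing gives P(heads) = 0.71600.
P(Coin 2 | heads) = 0.3045 / 0.71600 = 0.425.

Posterior probability ≈ 0.425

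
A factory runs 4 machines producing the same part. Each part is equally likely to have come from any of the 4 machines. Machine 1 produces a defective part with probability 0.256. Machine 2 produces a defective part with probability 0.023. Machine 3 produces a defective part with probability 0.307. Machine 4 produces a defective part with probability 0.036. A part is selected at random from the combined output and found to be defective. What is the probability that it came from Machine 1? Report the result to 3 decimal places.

Posterior probability ≈ 0.412

P(defective|M1) = 0.256; P(defective|M2) = 0.023; P(defective|M3) = 0.307; P(defective|M4) = 0.036.
Prior × likelihood for each source: 0.25·0.256=0.06400, 0.25·0.023=0.005750, 0.25·0.307=0.07675, 0.25·0.036=0.009000. Summing gives P(defective) = 0.15550.
P(Machine 1 | defective) = 0.06400 / 0.15550 = 0.412.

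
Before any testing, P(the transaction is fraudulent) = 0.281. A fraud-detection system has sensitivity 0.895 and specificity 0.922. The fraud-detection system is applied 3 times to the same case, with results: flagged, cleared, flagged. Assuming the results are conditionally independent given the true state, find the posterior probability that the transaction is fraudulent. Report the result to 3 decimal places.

Posterior P(H) ≈ 0.854

With H the event that the transaction is fraudulent, the joint likelihood of the observed sequence is P(data|H) = 0.895·0.105·0.895 = 0.084108 and P(data|¬H) = 0.078·0.922·0.078 = 0.0056094.
Bayes: P(H|data) = 0.281·0.084108 / (0.281·0.084108 + 0.719·0.0056094) = 0.023634/0.027667 = 0.8542.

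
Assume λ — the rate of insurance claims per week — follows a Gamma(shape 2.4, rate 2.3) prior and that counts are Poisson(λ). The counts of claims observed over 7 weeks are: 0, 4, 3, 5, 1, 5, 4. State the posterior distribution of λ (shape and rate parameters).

Posterior: Gamma(shape=24.4, rate=9.3)

The Poisson likelihood adds the total count to the shape and the number of exposure periods to the rate. Here ∑xᵢ = 22 and n = 7, so shape 2.4→24.4 and rate 2.3→9.3.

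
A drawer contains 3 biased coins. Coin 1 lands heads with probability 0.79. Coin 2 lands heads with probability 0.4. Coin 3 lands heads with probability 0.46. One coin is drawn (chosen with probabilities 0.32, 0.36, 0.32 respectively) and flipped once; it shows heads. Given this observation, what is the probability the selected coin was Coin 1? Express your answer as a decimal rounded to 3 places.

Posterior probability ≈ 0.465

Tabulate prior·likelihood by source: [1] prior 0.32, lik 0.79, product 0.2528; [2] prior 0.36, lik 0.4, product 0.1440; [3] prior 0.32, lik 0.46, product 0.1472.
Normalizing constant = 0.54400; the posterior for Coin 1 is its product over the sum, 0.2528/0.54400 = 0.465.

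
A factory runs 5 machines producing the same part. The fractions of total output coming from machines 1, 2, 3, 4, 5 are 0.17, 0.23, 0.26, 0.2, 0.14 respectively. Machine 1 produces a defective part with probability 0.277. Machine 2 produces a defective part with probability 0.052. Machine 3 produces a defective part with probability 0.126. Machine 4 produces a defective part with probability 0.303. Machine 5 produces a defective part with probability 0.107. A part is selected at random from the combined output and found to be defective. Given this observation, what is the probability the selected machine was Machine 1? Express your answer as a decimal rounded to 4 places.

Posterior probability ≈ 0.2813

Tabulate prior·likelihood by source: [1] prior 0.17, lik 0.277, product 0.04709; [2] prior 0.23, lik 0.052, product 0.01196; [3] prior 0.26, lik 0.126, product 0.03276; [4] prior 0.2, lik 0.303, product 0.06060; [5] prior 0.14, lik 0.107, product 0.01498.
Normalizing constant = 0.16739; the posterior for Machine 1 is its product over the sum, 0.04709/0.16739 = 0.2813.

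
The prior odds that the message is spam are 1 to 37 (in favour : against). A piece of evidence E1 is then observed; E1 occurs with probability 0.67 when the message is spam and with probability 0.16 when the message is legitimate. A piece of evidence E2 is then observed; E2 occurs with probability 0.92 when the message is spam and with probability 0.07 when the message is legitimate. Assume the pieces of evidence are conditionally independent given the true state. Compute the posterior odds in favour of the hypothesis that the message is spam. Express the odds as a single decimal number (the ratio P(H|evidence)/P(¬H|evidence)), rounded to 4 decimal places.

Prior odds = 1/37 = 0.027027.
Likelihood ratio for E1 = 0.67/0.16 = 4.1875.
Likelihood ratio for E2 = 0.92/0.07 = 13.143.
Posterior odds = prior odds × LR₁ × LR₂ = 1.4875.

Posterior odds ≈ 1.4875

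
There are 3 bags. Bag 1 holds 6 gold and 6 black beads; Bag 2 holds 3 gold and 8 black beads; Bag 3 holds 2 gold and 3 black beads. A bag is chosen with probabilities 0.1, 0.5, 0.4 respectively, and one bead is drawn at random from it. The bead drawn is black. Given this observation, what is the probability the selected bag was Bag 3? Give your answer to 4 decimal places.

P(black|Bag 1) = 0.5; P(black|Bag 2) = 0.7273; P(black|Bag 3) = 0.6.
Prior × likelihood for each source: 0.1·0.5=0.05000, 0.5·0.7273=0.3636, 0.4·0.6=0.2400. Summing gives P(black) = 0.65364.
P(Bag 3 | black) = 0.2400 / 0.65364 = 0.3672.

Posterior probability ≈ 0.3672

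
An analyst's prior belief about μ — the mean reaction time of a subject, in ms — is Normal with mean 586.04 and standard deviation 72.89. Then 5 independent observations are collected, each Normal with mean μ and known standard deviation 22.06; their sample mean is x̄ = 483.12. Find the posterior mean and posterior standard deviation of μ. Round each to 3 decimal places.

Posterior mean ≈ 484.971; posterior SD ≈ 9.776

With known σ, the Normal prior is conjugate. Weight on the data is w = (n/σ²)/(n/σ² + 1/τ₀²) = 0.0102745/(0.0102745+0.00018822) = 0.98201.
Posterior mean = w·x̄ + (1−w)·μ₀ = 0.98201·483.12 + 0.017990·586.04 = 484.971. Posterior variance = 1/(0.0102745+0.00018822) = 95.5778, so SD = 9.776.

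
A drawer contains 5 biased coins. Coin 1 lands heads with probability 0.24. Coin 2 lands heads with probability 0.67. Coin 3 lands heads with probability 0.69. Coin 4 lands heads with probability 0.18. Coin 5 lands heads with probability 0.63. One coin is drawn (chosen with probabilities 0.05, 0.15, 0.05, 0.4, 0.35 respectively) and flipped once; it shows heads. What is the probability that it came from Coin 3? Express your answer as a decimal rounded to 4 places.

Posterior probability ≈ 0.0785

P(heads|C1) = 0.24; P(heads|C2) = 0.67; P(heads|C3) = 0.69; P(heads|C4) = 0.18; P(heads|C5) = 0.63.
Prior × likelihood for each source: 0.05·0.24=0.01200, 0.15·0.67=0.1005, 0.05·0.69=0.03450, 0.4·0.18=0.07200, 0.35·0.63=0.2205. Summing gives P(heads) = 0.43950.
P(Coin 3 | heads) = 0.03450 / 0.43950 = 0.0785.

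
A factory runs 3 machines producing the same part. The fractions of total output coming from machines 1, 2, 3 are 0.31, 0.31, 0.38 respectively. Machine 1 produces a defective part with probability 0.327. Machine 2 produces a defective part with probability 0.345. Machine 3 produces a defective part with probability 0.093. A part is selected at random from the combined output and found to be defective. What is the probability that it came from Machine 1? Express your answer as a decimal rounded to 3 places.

Posterior probability ≈ 0.416

P(defective|M1) = 0.327; P(defective|M2) = 0.345; P(defective|M3) = 0.093.
Prior × likelihood for each source: 0.31·0.327=0.1014, 0.31·0.345=0.1069, 0.38·0.093=0.03534. Summing gives P(defective) = 0.24366.
P(Machine 1 | defective) = 0.1014 / 0.24366 = 0.416.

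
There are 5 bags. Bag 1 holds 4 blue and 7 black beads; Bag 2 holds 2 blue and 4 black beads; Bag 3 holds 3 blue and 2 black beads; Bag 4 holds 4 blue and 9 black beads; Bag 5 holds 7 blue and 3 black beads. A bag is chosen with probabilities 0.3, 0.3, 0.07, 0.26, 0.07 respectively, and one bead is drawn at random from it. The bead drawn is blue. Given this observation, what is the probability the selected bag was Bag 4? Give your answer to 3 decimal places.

Posterior probability ≈ 0.210

Tabulate prior·likelihood by source: [1] prior 0.3, lik 0.3636, product 0.1091; [2] prior 0.3, lik 0.3333, product 0.1000; [3] prior 0.07, lik 0.6, product 0.04200; [4] prior 0.26, lik 0.3077, product 0.08000; [5] prior 0.07, lik 0.7, product 0.04900.
Normalizing constant = 0.38009; the posterior for Bag 4 is its product over the sum, 0.08000/0.38009 = 0.210.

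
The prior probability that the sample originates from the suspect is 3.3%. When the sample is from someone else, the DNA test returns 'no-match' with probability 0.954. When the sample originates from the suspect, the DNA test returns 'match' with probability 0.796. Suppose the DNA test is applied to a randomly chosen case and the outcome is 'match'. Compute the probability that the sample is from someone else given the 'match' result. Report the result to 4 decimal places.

P(¬H | E) ≈ 0.6287

Let H be the event that the sample originates from the suspect. P(H) = 0.033, so P(¬H) = 0.967. With E the 'match' result, P(E|H) = 0.796 and P(E|¬H) = 0.046.
P(E) = 0.796·0.033 + 0.046·0.967 = 0.026268 + 0.044482 = 0.070750.
By Bayes' theorem, P(H|E) = 0.026268 / 0.070750 = 0.3713. Hence P(¬H|E) = 1 − 0.3713 = 0.6287.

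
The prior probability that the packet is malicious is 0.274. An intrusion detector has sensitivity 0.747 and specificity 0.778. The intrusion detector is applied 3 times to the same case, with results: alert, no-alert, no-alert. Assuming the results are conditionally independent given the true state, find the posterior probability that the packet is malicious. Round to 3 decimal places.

With H the event that the packet is malicious, the joint likelihood of the observed sequence is P(data|H) = 0.747·0.253·0.253 = 0.047815 and P(data|¬H) = 0.222·0.778·0.778 = 0.13437.
Bayes: P(H|data) = 0.274·0.047815 / (0.274·0.047815 + 0.726·0.13437) = 0.013101/0.11066 = 0.1184.

Posterior P(H) ≈ 0.118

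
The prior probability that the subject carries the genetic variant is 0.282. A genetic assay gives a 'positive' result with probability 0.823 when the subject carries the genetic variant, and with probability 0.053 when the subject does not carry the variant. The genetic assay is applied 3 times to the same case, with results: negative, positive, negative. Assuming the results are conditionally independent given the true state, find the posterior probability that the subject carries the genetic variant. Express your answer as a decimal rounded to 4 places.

With H the event that the subject carries the genetic variant, the joint likelihood of the observed sequence is P(data|H) = 0.177·0.823·0.177 = 0.025784 and P(data|¬H) = 0.947·0.053·0.947 = 0.047531.
Bayes: P(H|data) = 0.282·0.025784 / (0.282·0.025784 + 0.718·0.047531) = 0.0072710/0.041398 = 0.1756.

Posterior P(H) ≈ 0.1756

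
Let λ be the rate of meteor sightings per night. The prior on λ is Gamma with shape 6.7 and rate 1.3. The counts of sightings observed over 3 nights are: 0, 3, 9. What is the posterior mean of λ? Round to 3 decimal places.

Posterior mean ≈ 4.349

Total count ∑xᵢ = 12 over n = 3 nights.
Gamma is conjugate to the Poisson likelihood: posterior is Gamma(shape = 6.7+12 = 18.7, rate = 1.3+3 = 4.3).
E[λ | data] = 18.7/4.3 = 4.349.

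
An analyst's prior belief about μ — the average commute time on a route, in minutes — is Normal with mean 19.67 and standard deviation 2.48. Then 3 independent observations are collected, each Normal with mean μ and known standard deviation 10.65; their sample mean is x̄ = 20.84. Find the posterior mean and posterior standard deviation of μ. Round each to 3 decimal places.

With known σ, the Normal prior is conjugate. Weight on the data is w = (n/σ²)/(n/σ² + 1/τ₀²) = 0.0264498/(0.0264498+0.162591) = 0.13992.
Posterior mean = w·x̄ + (1−w)·μ₀ = 0.13992·20.84 + 0.86008·19.67 = 19.834. Posterior variance = 1/(0.0264498+0.162591) = 5.28986, so SD = 2.300.

Posterior mean ≈ 19.834; posterior SD ≈ 2.300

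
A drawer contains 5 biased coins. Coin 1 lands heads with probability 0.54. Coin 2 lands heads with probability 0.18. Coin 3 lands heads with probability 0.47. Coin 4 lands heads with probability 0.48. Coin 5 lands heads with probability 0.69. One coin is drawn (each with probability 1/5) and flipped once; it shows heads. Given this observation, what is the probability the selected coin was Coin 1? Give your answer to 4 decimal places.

Posterior probability ≈ 0.2288

P(heads|C1) = 0.54; P(heads|C2) = 0.18; P(heads|C3) = 0.47; P(heads|C4) = 0.48; P(heads|C5) = 0.69.
Prior × likelihood for each source: 0.2·0.54=0.1080, 0.2·0.18=0.03600, 0.2·0.47=0.09400, 0.2·0.48=0.09600, 0.2·0.69=0.1380. Summing gives P(heads) = 0.47200.
P(Coin 1 | heads) = 0.1080 / 0.47200 = 0.2288.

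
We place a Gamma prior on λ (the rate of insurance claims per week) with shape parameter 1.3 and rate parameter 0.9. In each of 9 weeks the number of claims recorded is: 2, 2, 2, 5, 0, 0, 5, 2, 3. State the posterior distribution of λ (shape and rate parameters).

The Poisson likelihood adds the total count to the shape and the number of exposure periods to the rate. Here ∑xᵢ = 21 and n = 9, so shape 1.3→22.3 and rate 0.9→9.9.

Posterior: Gamma(shape=22.3, rate=9.9)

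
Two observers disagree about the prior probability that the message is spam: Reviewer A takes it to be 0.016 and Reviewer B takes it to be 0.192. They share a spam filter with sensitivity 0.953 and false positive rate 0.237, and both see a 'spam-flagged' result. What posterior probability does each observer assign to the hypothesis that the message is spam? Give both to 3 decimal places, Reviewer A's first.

Reviewer A: 0.061; Reviewer B: 0.489

P('+'|H) = 0.953, P('+'|¬H) = 0.237.
Reviewer A: numerator 0.953·0.016 = 0.015248; evidence = 0.015248+0.237·0.984 = 0.24846; posterior = 0.061.
Reviewer B: numerator 0.953·0.192 = 0.18298; evidence = 0.18298+0.237·0.808 = 0.37447; posterior = 0.489.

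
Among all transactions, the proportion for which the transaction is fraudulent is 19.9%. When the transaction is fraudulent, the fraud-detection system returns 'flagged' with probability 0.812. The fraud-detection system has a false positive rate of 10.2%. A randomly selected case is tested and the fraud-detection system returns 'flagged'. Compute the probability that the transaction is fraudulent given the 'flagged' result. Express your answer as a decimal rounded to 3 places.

Let H be the event that the transaction is fraudulent. P(H) = 0.199, so P(¬H) = 0.801. With E the 'flagged' result, P(E|H) = 0.812 and P(E|¬H) = 0.102.
P(E) = 0.812·0.199 + 0.102·0.801 = 0.16159 + 0.081702 = 0.24329.
By Bayes' theorem, P(H|E) = 0.16159 / 0.24329 = 0.664.

P(H | E) ≈ 0.664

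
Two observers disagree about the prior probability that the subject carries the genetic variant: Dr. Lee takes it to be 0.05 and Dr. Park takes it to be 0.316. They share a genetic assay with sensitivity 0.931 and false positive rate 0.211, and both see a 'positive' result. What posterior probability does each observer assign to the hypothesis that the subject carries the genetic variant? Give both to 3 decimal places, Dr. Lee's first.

Dr. Lee: 0.188; Dr. Park: 0.671

The likelihood ratio for a 'positive' result is 0.931/0.211 = 4.4123.
Dr. Lee: prior odds 0.05/0.95 = 0.052632; posterior odds 0.23223; posterior probability 0.188.
Dr. Park: prior odds 0.316/0.684 = 0.46199; posterior odds 2.0384; posterior probability 0.671.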